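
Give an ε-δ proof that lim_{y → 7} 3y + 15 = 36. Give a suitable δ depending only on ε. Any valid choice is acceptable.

Let ε > 0. We need δ > 0 so that 0 < |y − 7| < δ implies |(3y + 15) − 36| < ε.
Since (3y + 15) − 36 = 3(y − 7), we have |(3y + 15) − 36| = 3|y − 7|.
So 3|y − 7| < ε exactly when |y − 7| < ε/3.
Take δ = ε/3. If 0 < |y − 7| < δ then |(3y + 15) − 36| = 3|y − 7| < 3·(ε/3) = ε.

δ = ε/3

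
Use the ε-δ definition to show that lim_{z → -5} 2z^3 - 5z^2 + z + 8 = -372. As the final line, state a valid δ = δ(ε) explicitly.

Suppose ε > 0. We want δ > 0 such that 0 < |z + 5| < δ implies |(2z^3 - 5z^2 + z + 8) + 372| < ε.
(2z^3 - 5z^2 + z + 8) + 372 = 2z^3 - 5z^2 + z + 380 = (z + 5)(2z^2 - 15z + 76).
So |(2z^3 - 5z^2 + z + 8) + 372| = |z + 5|·|2z^2 - 15z + 76|.
Require δ ≤ 1. Then |z + 5| < 1 gives |z| < 6, and by the triangle inequality |2z^2 - 15z + 76| ≤ 2·6^2 + 15·6 + 76 = 238.
Hence |(2z^3 - 5z^2 + z + 8) + 372| ≤ 238|z + 5| < ε provided |z + 5| < ε/238.
Take δ = min(1, ε/238). Then 0 < |z + 5| < δ gives both |z + 5| < 1 and |z + 5| < ε/238, so |(2z^3 - 5z^2 + z + 8) + 372| < ε.

δ = min(1, ε/238)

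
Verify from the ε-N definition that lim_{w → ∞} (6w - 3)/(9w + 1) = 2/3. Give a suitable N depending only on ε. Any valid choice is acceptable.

Let ε > 0. We seek N > 0 such that w > N implies |(6w - 3)/(9w + 1) − (2/3)| < ε.
(6w - 3)/(9w + 1) − (2/3) = (9(6w - 3) − 6(9w + 1)) / (9(9w + 1)) = -33/(9(9w + 1)).
For w > 0 we have 9w + 1 > 9w, so |(6w - 3)/(9w + 1) − (2/3)| = 33/(9(9w + 1)) < 33/(9·9w) = (11/27)/w.
Thus |(6w - 3)/(9w + 1) − (2/3)| < ε whenever w > (11/27)/ε.
Take N = (11/27)/ε. If w > N then |(6w - 3)/(9w + 1) − (2/3)| < (11/27)/w < ε.

N = (11/27)/ε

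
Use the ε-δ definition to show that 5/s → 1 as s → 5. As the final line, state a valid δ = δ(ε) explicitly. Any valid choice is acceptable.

δ = min(5/2, (5/2)ε)

Suppose ε > 0. We seek δ > 0 such that 0 < |s − 5| < δ implies |5/s − 1| < ε.
|5/s − 1| = 5·|5 − s|/(5·|s|) = 5|s − 5|/(5|s|).
Require δ ≤ 5/2 so that |s| > 5 − 5/2 = 5/2, hence 5|s| > 25/2.
Then |5/s − 1| < 5|s − 5|/(25/2), which is < ε when |s − 5| < (5/2)ε.
Take δ = min(5/2, (5/2)ε). Then 0 < |s − 5| < δ gives both |s − 5| < 5/2 and |s − 5| < (5/2)ε, so |5/s − 1| < ε.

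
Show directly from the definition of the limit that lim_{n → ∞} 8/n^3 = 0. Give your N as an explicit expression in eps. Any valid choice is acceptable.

N = (8/eps)^{1/3}

Fix eps > 0. For n ≥ 1, |8/n^3 − 0| = 8/n^3.
8/n^3 < eps ⇔ n^3 > 8/eps ⇔ n > (8/eps)^{1/3}.
Take N = (8/eps)^{1/3}. Then n > N implies 8/n^3 < eps.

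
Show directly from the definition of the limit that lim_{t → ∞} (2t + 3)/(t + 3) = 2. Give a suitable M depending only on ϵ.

M = 3/ϵ

Let ϵ > 0. We seek M > 0 such that t > M implies |(2t + 3)/(t + 3) − 2| < ϵ.
(2t + 3)/(t + 3) − 2 = ((2t + 3) − 2(t + 3)) / ((t + 3)) = -3/((t + 3)).
For t > 0 we have t + 3 > t, so |(2t + 3)/(t + 3) − 2| = 3/((t + 3)) < 3/(t) = 3/t.
Thus |(2t + 3)/(t + 3) − 2| < ϵ whenever t > 3/ϵ.
Take M = 3/ϵ. If t > M then |(2t + 3)/(t + 3) − 2| < 3/t < ϵ.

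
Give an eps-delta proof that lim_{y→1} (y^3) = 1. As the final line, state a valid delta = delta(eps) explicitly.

Let eps > 0. We seek delta > 0 with 0 < |y − 1| < delta ⇒ |y^3 − 1| < eps.
Factor: y^3 − 1 = (y − 1)(y^2 + y + 1), so |y^3 − 1| = |y − 1|·|y^2 + y + 1|.
Impose delta ≤ 1 so that |y| < 2; then |y^2 + y + 1| ≤ 7.
Hence |y^3 − 1| ≤ 7|y − 1|, which is < eps once |y − 1| < eps/7.
Take delta = min(1, eps/7). If 0 < |y − 1| < delta then both bounds hold and |y^3 − 1| ≤ 7|y − 1| < 7·(eps/7) = eps.

delta = min(1, eps/7)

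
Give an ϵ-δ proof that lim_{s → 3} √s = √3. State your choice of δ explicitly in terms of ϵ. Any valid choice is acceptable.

δ = min(3, √3·ϵ)

Suppose ϵ > 0. We want δ > 0 such that 0 < |s − 3| < δ implies |√s − √3| < ϵ.
Multiplying by the conjugate, |√s − √3| = |s − 3|/(√s + √3).
Restrict δ ≤ 3 so that |s − 3| < 3 forces s > 0, and then √s + √3 > √3.
Hence |√s − √3| < |s − 3|/√3, which is < ϵ once |s − 3| < √3·ϵ.
Take δ = min(3, √3·ϵ). If 0 < |s − 3| < δ then s > 0 and |√s − √3| < |s − 3|/√3 < ϵ.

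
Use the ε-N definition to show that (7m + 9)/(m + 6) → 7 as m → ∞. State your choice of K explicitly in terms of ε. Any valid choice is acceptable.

Let ε > 0. For m ≥ 1, |(7m + 9)/(m + 6) − 7| = |-33|/((m + 6)) = 33/((m + 6)).
Since m + 6 ≥ m for m ≥ 1, this is ≤ 33/(m) = 33/m.
So |(7m + 9)/(m + 6) − 7| < ε whenever m > 33/ε.
Take K = 33/ε. If m > K then |(7m + 9)/(m + 6) − 7| ≤ 33/m < ε.

K = 33/ε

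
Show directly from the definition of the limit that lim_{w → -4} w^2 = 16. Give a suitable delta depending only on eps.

Let eps > 0. We seek delta > 0 with 0 < |w + 4| < delta ⇒ |w^2 − 16| < eps.
Factor: w^2 − 16 = (w + 4)(w - 4), so |w^2 − 16| = |w + 4|·|w - 4|.
Impose delta ≤ 1 so that |w| < 5; then |w - 4| ≤ 9.
Hence |w^2 − 16| ≤ 9|w + 4|, which is < eps once |w + 4| < eps/9.
Take delta = min(1, eps/9). If 0 < |w + 4| < delta then both bounds hold and |w^2 − 16| ≤ 9|w + 4| < 9·(eps/9) = eps.

delta = min(1, eps/9)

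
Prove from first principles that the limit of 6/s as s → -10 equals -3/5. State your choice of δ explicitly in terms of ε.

δ = min(5, (25/3)ε)

Let ε > 0. We seek δ > 0 such that 0 < |s + 10| < δ implies |6/s + 3/5| < ε.
|6/s + 3/5| = 6·|-10 − s|/(10·|s|) = 6|s + 10|/(10|s|).
Restrict δ ≤ 5. Then |s + 10| < 5 gives |s| > 5, so 10|s| > 50.
Then |6/s + 3/5| < 6|s + 10|/50, which is < ε when |s + 10| < (25/3)ε.
Take δ = min(5, (25/3)ε). Then 0 < |s + 10| < δ gives both |s + 10| < 5 and |s + 10| < (25/3)ε, so |6/s + 3/5| < ε.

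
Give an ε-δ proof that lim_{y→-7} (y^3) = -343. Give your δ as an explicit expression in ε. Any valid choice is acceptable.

δ = min(1, ε/169)

Suppose ε > 0. We seek δ > 0 with 0 < |y + 7| < δ ⇒ |y^3 + 343| < ε.
Factor: y^3 + 343 = (y + 7)(y^2 - 7y + 49), so |y^3 + 343| = |y + 7|·|y^2 - 7y + 49|.
Impose δ ≤ 1 so that |y| < 8; then |y^2 - 7y + 49| ≤ 169.
Hence |y^3 + 343| ≤ 169|y + 7|, which is < ε once |y + 7| < ε/169.
Take δ = min(1, ε/169). If 0 < |y + 7| < δ then both bounds hold and |y^3 + 343| ≤ 169|y + 7| < 169·(ε/169) = ε.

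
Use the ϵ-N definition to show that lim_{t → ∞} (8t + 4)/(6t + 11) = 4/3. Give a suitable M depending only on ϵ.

M = (16/9)/ϵ

Let ϵ > 0. We seek M > 0 such that t > M implies |(8t + 4)/(6t + 11) − (4/3)| < ϵ.
(8t + 4)/(6t + 11) − (4/3) = (6(8t + 4) − 8(6t + 11)) / (6(6t + 11)) = -64/(6(6t + 11)).
For t > 0 we have 6t + 11 > 6t, so |(8t + 4)/(6t + 11) − (4/3)| = 64/(6(6t + 11)) < 64/(6·6t) = (16/9)/t.
Thus |(8t + 4)/(6t + 11) − (4/3)| < ϵ whenever t > (16/9)/ϵ.
Take M = (16/9)/ϵ. If t > M then |(8t + 4)/(6t + 11) − (4/3)| < (16/9)/t < ϵ.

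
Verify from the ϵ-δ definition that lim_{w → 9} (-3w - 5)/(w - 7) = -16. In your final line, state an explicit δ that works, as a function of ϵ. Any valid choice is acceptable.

δ = min(1, (1/13)ϵ)

Suppose ϵ > 0. We want δ > 0 with 0 < |w − 9| < δ ⇒ |(-3w - 5)/(w - 7) + 16| < ϵ.
Combining over a common denominator, (-3w - 5)/(w - 7) + 16 = [(-3w - 5)·2 − (-32)·(w - 7)] / [2·(w - 7)] = 26(w − 9) / (2(w - 7)).
So |(-3w - 5)/(w - 7) + 16| = 26|w − 9| / (2·|w − 7|).
Require δ ≤ 1, so |w − 7| ≥ |2| − |w − 9| > 2 − 1 = 1.
Hence |(-3w - 5)/(w - 7) + 16| < 26|w − 9|/(2·1) = 13|w − 9|, which is < ϵ once |w − 9| < (1/13)ϵ.
Take δ = min(1, (1/13)ϵ). Then 0 < |w − 9| < δ forces both bounds, so |(-3w - 5)/(w - 7) + 16| < ϵ.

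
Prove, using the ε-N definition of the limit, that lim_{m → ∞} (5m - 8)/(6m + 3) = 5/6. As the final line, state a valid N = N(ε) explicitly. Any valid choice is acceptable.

N = (7/4)/ε

Let ε > 0. For m ≥ 1, |(5m - 8)/(6m + 3) − (5/6)| = |-63|/(6(6m + 3)) = 63/(6(6m + 3)).
Since 6m + 3 ≥ 6m for m ≥ 1, this is ≤ 63/(6·6m) = (7/4)/m.
So |(5m - 8)/(6m + 3) − (5/6)| < ε whenever m > (7/4)/ε.
Take N = (7/4)/ε. If m > N then |(5m - 8)/(6m + 3) − (5/6)| ≤ (7/4)/m < ε.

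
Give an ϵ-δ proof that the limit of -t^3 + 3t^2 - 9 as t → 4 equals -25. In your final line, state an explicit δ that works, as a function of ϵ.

Fix ϵ > 0. We want δ > 0 such that 0 < |t − 4| < δ implies |(-t^3 + 3t^2 - 9) + 25| < ϵ.
(-t^3 + 3t^2 - 9) + 25 = -t^3 + 3t^2 + 16 = (t − 4)(-t^2 - t - 4).
So |(-t^3 + 3t^2 - 9) + 25| = |t − 4|·|-t^2 - t - 4|.
Require δ ≤ 1. Then |t − 4| < 1 gives |t| < 5, and by the triangle inequality |-t^2 - t - 4| ≤ 5^2 + 5 + 4 = 34.
Hence |(-t^3 + 3t^2 - 9) + 25| ≤ 34|t − 4| < ϵ provided |t − 4| < ϵ/34.
Take δ = min(1, ϵ/34). Then 0 < |t − 4| < δ gives both |t − 4| < 1 and |t − 4| < ϵ/34, so |(-t^3 + 3t^2 - 9) + 25| < ϵ.

δ = min(1, ϵ/34)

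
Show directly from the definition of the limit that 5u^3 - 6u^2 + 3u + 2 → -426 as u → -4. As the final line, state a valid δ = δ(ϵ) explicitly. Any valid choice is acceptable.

δ = min(2, ϵ/443)

Suppose ϵ > 0. We want δ > 0 such that 0 < |u + 4| < δ implies |(5u^3 - 6u^2 + 3u + 2) + 426| < ϵ.
(5u^3 - 6u^2 + 3u + 2) + 426 = 5u^3 - 6u^2 + 3u + 428 = (u + 4)(5u^2 - 26u + 107).
So |(5u^3 - 6u^2 + 3u + 2) + 426| = |u + 4|·|5u^2 - 26u + 107|.
Assume first that |u + 4| < 2, so |u| < 6. Then |5u^2 - 26u + 107| ≤ 5·6^2 + 26·6 + 107 = 443.
Hence |(5u^3 - 6u^2 + 3u + 2) + 426| ≤ 443|u + 4| < ϵ provided |u + 4| < ϵ/443.
Take δ = min(2, ϵ/443). Then 0 < |u + 4| < δ gives both |u + 4| < 2 and |u + 4| < ϵ/443, so |(5u^3 - 6u^2 + 3u + 2) + 426| < ϵ.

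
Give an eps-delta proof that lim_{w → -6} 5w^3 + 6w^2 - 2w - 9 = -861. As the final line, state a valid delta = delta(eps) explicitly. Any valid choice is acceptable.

Fix eps > 0. We want delta > 0 such that 0 < |w + 6| < delta implies |(5w^3 + 6w^2 - 2w - 9) + 861| < eps.
(5w^3 + 6w^2 - 2w - 9) + 861 = 5w^3 + 6w^2 - 2w + 852 = (w + 6)(5w^2 - 24w + 142).
So |(5w^3 + 6w^2 - 2w - 9) + 861| = |w + 6|·|5w^2 - 24w + 142|.
Require delta ≤ 1. Then |w + 6| < 1 gives |w| < 7, and by the triangle inequality |5w^2 - 24w + 142| ≤ 5·7^2 + 24·7 + 142 = 555.
Hence |(5w^3 + 6w^2 - 2w - 9) + 861| ≤ 555|w + 6| < eps provided |w + 6| < eps/555.
Choosing delta = min(1, eps/555) ensures both conditions, hence |(5w^3 + 6w^2 - 2w - 9) + 861| < eps.

delta = min(1, eps/555)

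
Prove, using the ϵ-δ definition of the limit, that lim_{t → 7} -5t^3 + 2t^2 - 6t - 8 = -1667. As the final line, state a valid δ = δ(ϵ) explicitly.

δ = min(1, ϵ/821)

Suppose ϵ > 0. We want δ > 0 such that 0 < |t − 7| < δ implies |(-5t^3 + 2t^2 - 6t - 8) + 1667| < ϵ.
(-5t^3 + 2t^2 - 6t - 8) + 1667 = -5t^3 + 2t^2 - 6t + 1659 = (t − 7)(-5t^2 - 33t - 237).
So |(-5t^3 + 2t^2 - 6t - 8) + 1667| = |t − 7|·|-5t^2 - 33t - 237|.
Assume first that |t − 7| < 1, so |t| < 8. Then |-5t^2 - 33t - 237| ≤ 5·8^2 + 33·8 + 237 = 821.
Hence |(-5t^3 + 2t^2 - 6t - 8) + 1667| ≤ 821|t − 7| < ϵ provided |t − 7| < ϵ/821.
Choosing δ = min(1, ϵ/821) ensures both conditions, hence |(-5t^3 + 2t^2 - 6t - 8) + 1667| < ϵ.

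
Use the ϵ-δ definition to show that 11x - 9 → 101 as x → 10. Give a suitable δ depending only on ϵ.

δ = ϵ/11

Fix ϵ > 0. We need δ > 0 so that 0 < |x − 10| < δ implies |(11x - 9) − 101| < ϵ.
|(11x - 9) − 101| = |11x - 110| = 11|x − 10|.
Thus it suffices that |x − 10| < ϵ/11.
Choosing δ = ϵ/11 gives |(11x - 9) − 101| = 11|x − 10| < ϵ whenever |x − 10| < δ.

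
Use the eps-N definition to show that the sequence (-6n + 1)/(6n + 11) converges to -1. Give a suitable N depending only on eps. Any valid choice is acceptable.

Let eps > 0. For n ≥ 1, |(-6n + 1)/(6n + 11) + 1| = |72|/(6(6n + 11)) = 72/(6(6n + 11)).
Since 6n + 11 ≥ 6n for n ≥ 1, this is ≤ 72/(6·6n) = 2/n.
So |(-6n + 1)/(6n + 11) + 1| < eps whenever n > 2/eps.
Take N = 2/eps. If n > N then |(-6n + 1)/(6n + 11) + 1| ≤ 2/n < eps.

N = 2/eps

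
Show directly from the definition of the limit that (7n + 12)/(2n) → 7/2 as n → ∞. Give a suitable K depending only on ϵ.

K = 6/ϵ

Let ϵ > 0 be given. For n ≥ 1, |(7n + 12)/(2n) − (7/2)| = |24|/(2(2n)) = 24/(2(2n)).
Since 2n ≥ 2n for n ≥ 1, this is ≤ 24/(2·2n) = 6/n.
So |(7n + 12)/(2n) − (7/2)| < ϵ whenever n > 6/ϵ.
Take K = 6/ϵ. If n > K then |(7n + 12)/(2n) − (7/2)| ≤ 6/n < ϵ.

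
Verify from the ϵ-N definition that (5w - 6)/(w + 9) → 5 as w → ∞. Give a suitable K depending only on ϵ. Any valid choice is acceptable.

K = 51/ϵ

Let ϵ > 0 be given. We seek K > 0 such that w > K implies |(5w - 6)/(w + 9) − 5| < ϵ.
(5w - 6)/(w + 9) − 5 = ((5w - 6) − 5(w + 9)) / ((w + 9)) = -51/((w + 9)).
For w > 0 we have w + 9 > w, so |(5w - 6)/(w + 9) − 5| = 51/((w + 9)) < 51/(w) = 51/w.
Thus |(5w - 6)/(w + 9) − 5| < ϵ whenever w > 51/ϵ.
Take K = 51/ϵ. If w > K then |(5w - 6)/(w + 9) − 5| < 51/w < ϵ.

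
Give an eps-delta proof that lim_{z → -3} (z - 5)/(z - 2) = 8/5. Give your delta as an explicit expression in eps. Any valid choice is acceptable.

delta = min(5/2, (25/6)eps)

Let eps > 0 be given. We want delta > 0 with 0 < |z + 3| < delta ⇒ |(z - 5)/(z - 2) − (8/5)| < eps.
Combining over a common denominator, (z - 5)/(z - 2) − (8/5) = [(z - 5)·(-5) − (-8)·(z - 2)] / [(-5)·(z - 2)] = 3(z + 3) / ((-5)(z - 2)).
So |(z - 5)/(z - 2) − (8/5)| = 3|z + 3| / (5·|z − 2|).
Require delta ≤ 5/2, so |z − 2| ≥ |-5| − |z + 3| > 5 − 5/2 = 5/2.
Hence |(z - 5)/(z - 2) − (8/5)| < 3|z + 3|/(5·(5/2)) = (6/25)|z + 3|, which is < eps once |z + 3| < (25/6)eps.
Take delta = min(5/2, (25/6)eps). Then 0 < |z + 3| < delta forces both bounds, so |(z - 5)/(z - 2) − (8/5)| < eps.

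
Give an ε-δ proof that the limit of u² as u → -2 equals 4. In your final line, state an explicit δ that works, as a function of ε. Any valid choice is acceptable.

δ = min(1, ε/5)

Suppose ε > 0. We seek δ > 0 with 0 < |u + 2| < δ ⇒ |u² − 4| < ε.
Factor: u² − 4 = (u + 2)(u - 2), so |u² − 4| = |u + 2|·|u - 2|.
Restrict δ ≤ 1. Then |u + 2| < 1 gives |u| < 3, so by the triangle inequality |u - 2| ≤ 3 + 2 = 5.
Hence |u² − 4| ≤ 5|u + 2|, which is < ε once |u + 2| < ε/5.
Take δ = min(1, ε/5). If 0 < |u + 2| < δ then both bounds hold and |u² − 4| ≤ 5|u + 2| < 5·(ε/5) = ε.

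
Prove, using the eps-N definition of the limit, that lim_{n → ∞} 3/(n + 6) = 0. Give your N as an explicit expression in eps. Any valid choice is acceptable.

N = 3/eps

Let eps > 0 be given. For n ≥ 1, |3/(n + 6) − 0| = 3/(n + 6) ≤ 3/n.
We need 3/n < eps, i.e. n > 3/eps.
Take N = 3/eps. If n > N then |3/(n + 6)| ≤ 3/n < eps.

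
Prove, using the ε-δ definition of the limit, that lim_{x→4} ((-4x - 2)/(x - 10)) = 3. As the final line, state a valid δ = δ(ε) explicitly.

Fix ε > 0. We want δ > 0 with 0 < |x − 4| < δ ⇒ |(-4x - 2)/(x - 10) − 3| < ε.
Combining over a common denominator, (-4x - 2)/(x - 10) − 3 = [(-4x - 2)·(-6) − (-18)·(x - 10)] / [(-6)·(x - 10)] = 42(x − 4) / ((-6)(x - 10)).
So |(-4x - 2)/(x - 10) − 3| = 42|x − 4| / (6·|x − 10|).
Require δ ≤ 3, so |x − 10| ≥ |-6| − |x − 4| > 6 − 3 = 3.
Hence |(-4x - 2)/(x - 10) − 3| < 42|x − 4|/(6·3) = (7/3)|x − 4|, which is < ε once |x − 4| < (3/7)ε.
Take δ = min(3, (3/7)ε). Then 0 < |x − 4| < δ forces both bounds, so |(-4x - 2)/(x - 10) − 3| < ε.

δ = min(3, (3/7)ε)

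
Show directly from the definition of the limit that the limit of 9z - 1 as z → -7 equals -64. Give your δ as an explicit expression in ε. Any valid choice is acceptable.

δ = ε/9

Let ε > 0. We need δ > 0 so that 0 < |z + 7| < δ implies |(9z - 1) + 64| < ε.
Since (9z - 1) + 64 = 9(z + 7), we have |(9z - 1) + 64| = 9|z + 7|.
So 9|z + 7| < ε exactly when |z + 7| < ε/9.
Choosing δ = ε/9 gives |(9z - 1) + 64| = 9|z + 7| < ε whenever |z + 7| < δ.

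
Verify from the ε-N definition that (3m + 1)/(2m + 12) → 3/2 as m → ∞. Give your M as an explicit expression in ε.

M = (17/2)/ε

Let ε > 0 be given. For m ≥ 1, |(3m + 1)/(2m + 12) − (3/2)| = |-34|/(2(2m + 12)) = 34/(2(2m + 12)).
Since 2m + 12 ≥ 2m for m ≥ 1, this is ≤ 34/(2·2m) = (17/2)/m.
So |(3m + 1)/(2m + 12) − (3/2)| < ε whenever m > (17/2)/ε.
Take M = (17/2)/ε. If m > M then |(3m + 1)/(2m + 12) − (3/2)| ≤ (17/2)/m < ε.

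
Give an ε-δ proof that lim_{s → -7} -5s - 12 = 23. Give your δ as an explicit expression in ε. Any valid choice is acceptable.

Fix ε > 0. We need δ > 0 so that 0 < |s + 7| < δ implies |(-5s - 12) − 23| < ε.
Since (-5s - 12) − 23 = -5(s + 7), we have |(-5s - 12) − 23| = 5|s + 7|.
Thus it suffices that |s + 7| < ε/5.
Choosing δ = ε/5 gives |(-5s - 12) − 23| = 5|s + 7| < ε whenever |s + 7| < δ.

δ = ε/5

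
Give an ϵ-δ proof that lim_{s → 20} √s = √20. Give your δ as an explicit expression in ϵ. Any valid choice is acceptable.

δ = min(20, √20·ϵ)

Let ϵ > 0. We want δ > 0 such that 0 < |s − 20| < δ implies |√s − √20| < ϵ.
Rationalise: √s − √20 = (s − 20)/(√s + √20), so |√s − √20| = |s − 20|/(√s + √20).
Restrict δ ≤ 20 so that |s − 20| < 20 forces s > 0, and then √s + √20 > √20.
Hence |√s − √20| < |s − 20|/√20, which is < ϵ once |s − 20| < √20·ϵ.
Take δ = min(20, √20·ϵ). If 0 < |s − 20| < δ then s > 0 and |√s − √20| < |s − 20|/√20 < ϵ.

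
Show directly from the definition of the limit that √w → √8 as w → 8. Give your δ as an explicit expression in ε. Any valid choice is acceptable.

Fix ε > 0. We want δ > 0 such that 0 < |w − 8| < δ implies |√w − √8| < ε.
Rationalise: √w − √8 = (w − 8)/(√w + √8), so |√w − √8| = |w − 8|/(√w + √8).
Restrict δ ≤ 8 so that |w − 8| < 8 forces w > 0, and then √w + √8 > √8.
Hence |√w − √8| < |w − 8|/√8, which is < ε once |w − 8| < √8·ε.
Take δ = min(8, √8·ε). If 0 < |w − 8| < δ then w > 0 and |√w − √8| < |w − 8|/√8 < ε.

δ = min(8, √8·ε)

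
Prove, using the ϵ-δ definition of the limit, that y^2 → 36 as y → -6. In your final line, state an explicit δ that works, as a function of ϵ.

Let ϵ > 0 be given. We seek δ > 0 with 0 < |y + 6| < δ ⇒ |y^2 − 36| < ϵ.
Factor: y^2 − 36 = (y + 6)(y - 6), so |y^2 − 36| = |y + 6|·|y - 6|.
Restrict δ ≤ 1. Then |y + 6| < 1 gives |y| < 7, so by the triangle inequality |y - 6| ≤ 7 + 6 = 13.
Hence |y^2 − 36| ≤ 13|y + 6|, which is < ϵ once |y + 6| < ϵ/13.
Take δ = min(1, ϵ/13). If 0 < |y + 6| < δ then both bounds hold and |y^2 − 36| ≤ 13|y + 6| < 13·(ϵ/13) = ϵ.

δ = min(1, ϵ/13)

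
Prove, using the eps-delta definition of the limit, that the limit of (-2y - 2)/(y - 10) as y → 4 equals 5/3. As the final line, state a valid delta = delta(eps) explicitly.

Suppose eps > 0. We want delta > 0 with 0 < |y − 4| < delta ⇒ |(-2y - 2)/(y - 10) − (5/3)| < eps.
Combining over a common denominator, (-2y - 2)/(y - 10) − (5/3) = [(-2y - 2)·(-6) − (-10)·(y - 10)] / [(-6)·(y - 10)] = 22(y − 4) / ((-6)(y - 10)).
So |(-2y - 2)/(y - 10) − (5/3)| = 22|y − 4| / (6·|y − 10|).
Restrict delta ≤ 3. Then |y − 4| < 3 gives |y − 10| = |(y − 4) + (-6)| ≥ 6 − 3 = 3.
Hence |(-2y - 2)/(y - 10) − (5/3)| < 22|y − 4|/(6·3) = (11/9)|y − 4|, which is < eps once |y − 4| < (9/11)eps.
Take delta = min(3, (9/11)eps). Then 0 < |y − 4| < delta forces both bounds, so |(-2y - 2)/(y - 10) − (5/3)| < eps.

delta = min(3, (9/11)eps)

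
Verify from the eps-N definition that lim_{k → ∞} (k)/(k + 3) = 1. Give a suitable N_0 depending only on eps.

N_0 = 3/eps

Let eps > 0. For k ≥ 1, |(k)/(k + 3) − 1| = |-3|/((k + 3)) = 3/((k + 3)).
Since k + 3 ≥ k for k ≥ 1, this is ≤ 3/(k) = 3/k.
So |(k)/(k + 3) − 1| < eps whenever k > 3/eps.
Take N_0 = 3/eps. If k > N_0 then |(k)/(k + 3) − 1| ≤ 3/k < eps.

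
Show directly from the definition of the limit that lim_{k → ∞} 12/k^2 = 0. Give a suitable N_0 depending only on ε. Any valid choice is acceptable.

N_0 = (12/ε)^{1/2}

Let ε > 0. For k ≥ 1, |12/k^2 − 0| = 12/k^2.
12/k^2 < ε ⇔ k^2 > 12/ε ⇔ k > (12/ε)^{1/2}.
Take N_0 = (12/ε)^{1/2}. Then k > N_0 implies 12/k^2 < ε.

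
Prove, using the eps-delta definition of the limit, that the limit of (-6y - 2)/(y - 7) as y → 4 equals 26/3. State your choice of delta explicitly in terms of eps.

delta = min(3/2, (9/88)eps)

Let eps > 0. We want delta > 0 with 0 < |y − 4| < delta ⇒ |(-6y - 2)/(y - 7) − (26/3)| < eps.
Combining over a common denominator, (-6y - 2)/(y - 7) − (26/3) = [(-6y - 2)·(-3) − (-26)·(y - 7)] / [(-3)·(y - 7)] = 44(y − 4) / ((-3)(y - 7)).
So |(-6y - 2)/(y - 7) − (26/3)| = 44|y − 4| / (3·|y − 7|).
Restrict delta ≤ 3/2. Then |y − 4| < 3/2 gives |y − 7| = |(y − 4) + (-3)| ≥ 3 − 3/2 = 3/2.
Hence |(-6y - 2)/(y - 7) − (26/3)| < 44|y − 4|/(3·(3/2)) = (88/9)|y − 4|, which is < eps once |y − 4| < (9/88)eps.
Take delta = min(3/2, (9/88)eps). Then 0 < |y − 4| < delta forces both bounds, so |(-6y - 2)/(y - 7) − (26/3)| < eps.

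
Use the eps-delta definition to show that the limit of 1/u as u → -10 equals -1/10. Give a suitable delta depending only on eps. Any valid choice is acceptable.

Suppose eps > 0. We seek delta > 0 such that 0 < |u + 10| < delta implies |1/u + 1/10| < eps.
|1/u + 1/10| = |-10 − u|/(10·|u|) = |u + 10|/(10|u|).
Restrict delta ≤ 5. Then |u + 10| < 5 gives |u| > 5, so 10|u| > 50.
Then |1/u + 1/10| < |u + 10|/50, which is < eps when |u + 10| < 50eps.
Take delta = min(5, 50eps). Then 0 < |u + 10| < delta gives both |u + 10| < 5 and |u + 10| < 50eps, so |1/u + 1/10| < eps.

delta = min(5, 50eps)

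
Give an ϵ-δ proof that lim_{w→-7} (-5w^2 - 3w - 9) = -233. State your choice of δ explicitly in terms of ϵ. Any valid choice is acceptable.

Fix ϵ > 0. We want δ > 0 such that 0 < |w + 7| < δ implies |(-5w^2 - 3w - 9) + 233| < ϵ.
(-5w^2 - 3w - 9) + 233 = -5w^2 - 3w + 224 = (w + 7)(-5w + 32).
So |(-5w^2 - 3w - 9) + 233| = |w + 7|·|-5w + 32|.
Assume first that |w + 7| < 2, so |w| < 9. Then |-5w + 32| ≤ 5·9 + 32 = 77.
Hence |(-5w^2 - 3w - 9) + 233| ≤ 77|w + 7| < ϵ provided |w + 7| < ϵ/77.
Choosing δ = min(2, ϵ/77) ensures both conditions, hence |(-5w^2 - 3w - 9) + 233| < ϵ.

δ = min(2, ϵ/77)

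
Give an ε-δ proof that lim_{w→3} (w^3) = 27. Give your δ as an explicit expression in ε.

Suppose ε > 0. We seek δ > 0 with 0 < |w − 3| < δ ⇒ |w^3 − 27| < ε.
Factor: w^3 − 27 = (w − 3)(w^2 + 3w + 9), so |w^3 − 27| = |w − 3|·|w^2 + 3w + 9|.
Restrict δ ≤ 2. Then |w − 3| < 2 gives |w| < 5, so by the triangle inequality |w^2 + 3w + 9| ≤ 5^2 + 3·5 + 9 = 49.
Hence |w^3 − 27| ≤ 49|w − 3|, which is < ε once |w − 3| < ε/49.
Take δ = min(2, ε/49). If 0 < |w − 3| < δ then both bounds hold and |w^3 − 27| ≤ 49|w − 3| < 49·(ε/49) = ε.

δ = min(2, ε/49)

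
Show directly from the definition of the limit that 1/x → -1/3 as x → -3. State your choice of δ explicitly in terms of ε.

δ = min(3/2, (9/2)ε)

Fix ε > 0. We seek δ > 0 such that 0 < |x + 3| < δ implies |1/x + 1/3| < ε.
|1/x + 1/3| = |-3 − x|/(3·|x|) = |x + 3|/(3|x|).
Require δ ≤ 3/2 so that |x| > 3 − 3/2 = 3/2, hence 3|x| > 9/2.
Then |1/x + 1/3| < |x + 3|/(9/2), which is < ε when |x + 3| < (9/2)ε.
Take δ = min(3/2, (9/2)ε). Then 0 < |x + 3| < δ gives both |x + 3| < 3/2 and |x + 3| < (9/2)ε, so |1/x + 1/3| < ε.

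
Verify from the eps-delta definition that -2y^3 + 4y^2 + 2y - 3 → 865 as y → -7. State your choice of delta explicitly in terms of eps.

Let eps > 0 be given. We want delta > 0 such that 0 < |y + 7| < delta implies |(-2y^3 + 4y^2 + 2y - 3) − 865| < eps.
(-2y^3 + 4y^2 + 2y - 3) − 865 = -2y^3 + 4y^2 + 2y - 868 = (y + 7)(-2y^2 + 18y - 124).
So |(-2y^3 + 4y^2 + 2y - 3) − 865| = |y + 7|·|-2y^2 + 18y - 124|.
Require delta ≤ 1. Then |y + 7| < 1 gives |y| < 8, and by the triangle inequality |-2y^2 + 18y - 124| ≤ 2·8^2 + 18·8 + 124 = 396.
Hence |(-2y^3 + 4y^2 + 2y - 3) − 865| ≤ 396|y + 7| < eps provided |y + 7| < eps/396.
Choosing delta = min(1, eps/396) ensures both conditions, hence |(-2y^3 + 4y^2 + 2y - 3) − 865| < eps.

delta = min(1, eps/396)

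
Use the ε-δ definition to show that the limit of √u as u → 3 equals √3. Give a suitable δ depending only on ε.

δ = min(3, √3·ε)

Suppose ε > 0. We want δ > 0 such that 0 < |u − 3| < δ implies |√u − √3| < ε.
Rationalise: √u − √3 = (u − 3)/(√u + √3), so |√u − √3| = |u − 3|/(√u + √3).
Restrict δ ≤ 3 so that |u − 3| < 3 forces u > 0, and then √u + √3 > √3.
Hence |√u − √3| < |u − 3|/√3, which is < ε once |u − 3| < √3·ε.
Take δ = min(3, √3·ε). If 0 < |u − 3| < δ then u > 0 and |√u − √3| < |u − 3|/√3 < ε.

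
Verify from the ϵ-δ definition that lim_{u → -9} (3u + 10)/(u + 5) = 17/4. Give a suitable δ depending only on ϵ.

δ = min(2, (8/5)ϵ)

Let ϵ > 0 be given. We want δ > 0 with 0 < |u + 9| < δ ⇒ |(3u + 10)/(u + 5) − (17/4)| < ϵ.
Combining over a common denominator, (3u + 10)/(u + 5) − (17/4) = [(3u + 10)·(-4) − (-17)·(u + 5)] / [(-4)·(u + 5)] = 5(u + 9) / ((-4)(u + 5)).
So |(3u + 10)/(u + 5) − (17/4)| = 5|u + 9| / (4·|u + 5|).
Restrict δ ≤ 2. Then |u + 9| < 2 gives |u + 5| = |(u + 9) + (-4)| ≥ 4 − 2 = 2.
Hence |(3u + 10)/(u + 5) − (17/4)| < 5|u + 9|/(4·2) = (5/8)|u + 9|, which is < ϵ once |u + 9| < (8/5)ϵ.
Take δ = min(2, (8/5)ϵ). Then 0 < |u + 9| < δ forces both bounds, so |(3u + 10)/(u + 5) − (17/4)| < ϵ.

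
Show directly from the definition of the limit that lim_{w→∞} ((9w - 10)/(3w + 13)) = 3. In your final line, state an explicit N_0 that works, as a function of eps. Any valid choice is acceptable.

N_0 = (49/3)/eps

Fix eps > 0. We seek N_0 > 0 such that w > N_0 implies |(9w - 10)/(3w + 13) − 3| < eps.
(9w - 10)/(3w + 13) − 3 = (3(9w - 10) − 9(3w + 13)) / (3(3w + 13)) = -147/(3(3w + 13)).
For w > 0 we have 3w + 13 > 3w, so |(9w - 10)/(3w + 13) − 3| = 147/(3(3w + 13)) < 147/(3·3w) = (49/3)/w.
Thus |(9w - 10)/(3w + 13) − 3| < eps whenever w > (49/3)/eps.
Take N_0 = (49/3)/eps. If w > N_0 then |(9w - 10)/(3w + 13) − 3| < (49/3)/w < eps.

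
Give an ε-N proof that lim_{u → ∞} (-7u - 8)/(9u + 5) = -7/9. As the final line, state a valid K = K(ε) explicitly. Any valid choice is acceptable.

K = (37/81)/ε

Suppose ε > 0. We seek K > 0 such that u > K implies |(-7u - 8)/(9u + 5) + 7/9| < ε.
(-7u - 8)/(9u + 5) + 7/9 = (9(-7u - 8) − (-7)(9u + 5)) / (9(9u + 5)) = -37/(9(9u + 5)).
For u > 0 we have 9u + 5 > 9u, so |(-7u - 8)/(9u + 5) + 7/9| = 37/(9(9u + 5)) < 37/(9·9u) = (37/81)/u.
Thus |(-7u - 8)/(9u + 5) + 7/9| < ε whenever u > (37/81)/ε.
Take K = (37/81)/ε. If u > K then |(-7u - 8)/(9u + 5) + 7/9| < (37/81)/u < ε.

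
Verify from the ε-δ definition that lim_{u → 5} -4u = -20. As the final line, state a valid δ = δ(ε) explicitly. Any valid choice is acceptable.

Suppose ε > 0. We need δ > 0 so that 0 < |u − 5| < δ implies |(-4u) + 20| < ε.
|(-4u) + 20| = |-4u + 20| = 4|u − 5|.
Thus it suffices that |u − 5| < ε/4.
Choosing δ = ε/4 gives |(-4u) + 20| = 4|u − 5| < ε whenever |u − 5| < δ.

δ = ε/4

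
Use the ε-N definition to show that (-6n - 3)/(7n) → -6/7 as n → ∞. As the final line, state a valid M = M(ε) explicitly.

M = (3/7)/ε

Suppose ε > 0. For n ≥ 1, |(-6n - 3)/(7n) + 6/7| = |-21|/(7(7n)) = 21/(7(7n)).
Since 7n ≥ 7n for n ≥ 1, this is ≤ 21/(7·7n) = (3/7)/n.
So |(-6n - 3)/(7n) + 6/7| < ε whenever n > (3/7)/ε.
Take M = (3/7)/ε. If n > M then |(-6n - 3)/(7n) + 6/7| ≤ (3/7)/n < ε.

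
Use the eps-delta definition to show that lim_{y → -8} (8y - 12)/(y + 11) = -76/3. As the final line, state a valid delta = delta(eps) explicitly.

Suppose eps > 0. We want delta > 0 with 0 < |y + 8| < delta ⇒ |(8y - 12)/(y + 11) + 76/3| < eps.
Combining over a common denominator, (8y - 12)/(y + 11) + 76/3 = [(8y - 12)·3 − (-76)·(y + 11)] / [3·(y + 11)] = 100(y + 8) / (3(y + 11)).
So |(8y - 12)/(y + 11) + 76/3| = 100|y + 8| / (3·|y + 11|).
Restrict delta ≤ 3/2. Then |y + 8| < 3/2 gives |y + 11| = |(y + 8) + 3| ≥ 3 − 3/2 = 3/2.
Hence |(8y - 12)/(y + 11) + 76/3| < 100|y + 8|/(3·(3/2)) = (200/9)|y + 8|, which is < eps once |y + 8| < (9/200)eps.
Take delta = min(3/2, (9/200)eps). Then 0 < |y + 8| < delta forces both bounds, so |(8y - 12)/(y + 11) + 76/3| < eps.

delta = min(3/2, (9/200)eps)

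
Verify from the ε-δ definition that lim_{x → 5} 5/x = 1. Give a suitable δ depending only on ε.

Let ε > 0. We seek δ > 0 such that 0 < |x − 5| < δ implies |5/x − 1| < ε.
|5/x − 1| = 5·|5 − x|/(5·|x|) = 5|x − 5|/(5|x|).
Restrict δ ≤ 5/2. Then |x − 5| < 5/2 gives |x| > 5/2, so 5|x| > 25/2.
Then |5/x − 1| < 5|x − 5|/(25/2), which is < ε when |x − 5| < (5/2)ε.
Take δ = min(5/2, (5/2)ε). Then 0 < |x − 5| < δ gives both |x − 5| < 5/2 and |x − 5| < (5/2)ε, so |5/x − 1| < ε.

δ = min(5/2, (5/2)ε)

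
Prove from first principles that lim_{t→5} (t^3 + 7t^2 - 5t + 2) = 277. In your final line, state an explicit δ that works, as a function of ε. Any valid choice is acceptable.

δ = min(1, ε/163)

Suppose ε > 0. We want δ > 0 such that 0 < |t − 5| < δ implies |(t^3 + 7t^2 - 5t + 2) − 277| < ε.
(t^3 + 7t^2 - 5t + 2) − 277 = t^3 + 7t^2 - 5t - 275 = (t − 5)(t^2 + 12t + 55).
So |(t^3 + 7t^2 - 5t + 2) − 277| = |t − 5|·|t^2 + 12t + 55|.
Require δ ≤ 1. Then |t − 5| < 1 gives |t| < 6, and by the triangle inequality |t^2 + 12t + 55| ≤ 6^2 + 12·6 + 55 = 163.
Hence |(t^3 + 7t^2 - 5t + 2) − 277| ≤ 163|t − 5| < ε provided |t − 5| < ε/163.
Choosing δ = min(1, ε/163) ensures both conditions, hence |(t^3 + 7t^2 - 5t + 2) − 277| < ε.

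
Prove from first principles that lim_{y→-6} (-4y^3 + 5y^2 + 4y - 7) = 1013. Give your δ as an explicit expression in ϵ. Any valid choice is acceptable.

δ = min(2, ϵ/658)

Suppose ϵ > 0. We want δ > 0 such that 0 < |y + 6| < δ implies |(-4y^3 + 5y^2 + 4y - 7) − 1013| < ϵ.
(-4y^3 + 5y^2 + 4y - 7) − 1013 = -4y^3 + 5y^2 + 4y - 1020 = (y + 6)(-4y^2 + 29y - 170).
So |(-4y^3 + 5y^2 + 4y - 7) − 1013| = |y + 6|·|-4y^2 + 29y - 170|.
Require δ ≤ 2. Then |y + 6| < 2 gives |y| < 8, and by the triangle inequality |-4y^2 + 29y - 170| ≤ 4·8^2 + 29·8 + 170 = 658.
Hence |(-4y^3 + 5y^2 + 4y - 7) − 1013| ≤ 658|y + 6| < ϵ provided |y + 6| < ϵ/658.
Take δ = min(2, ϵ/658). Then 0 < |y + 6| < δ gives both |y + 6| < 2 and |y + 6| < ϵ/658, so |(-4y^3 + 5y^2 + 4y - 7) − 1013| < ϵ.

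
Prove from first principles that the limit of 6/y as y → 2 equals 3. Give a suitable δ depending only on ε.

δ = min(1, (1/3)ε)

Suppose ε > 0. We seek δ > 0 such that 0 < |y − 2| < δ implies |6/y − 3| < ε.
|6/y − 3| = 6·|2 − y|/(2·|y|) = 6|y − 2|/(2|y|).
Require δ ≤ 1 so that |y| > 2 − 1 = 1, hence 2|y| > 2.
Then |6/y − 3| < 6|y − 2|/2, which is < ε when |y − 2| < (1/3)ε.
Take δ = min(1, (1/3)ε). Then 0 < |y − 2| < δ gives both |y − 2| < 1 and |y − 2| < (1/3)ε, so |6/y − 3| < ε.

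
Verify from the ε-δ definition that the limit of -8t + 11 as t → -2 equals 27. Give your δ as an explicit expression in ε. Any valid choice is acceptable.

δ = ε/8

Suppose ε > 0. We need δ > 0 so that 0 < |t + 2| < δ implies |(-8t + 11) − 27| < ε.
Since (-8t + 11) − 27 = -8(t + 2), we have |(-8t + 11) − 27| = 8|t + 2|.
Thus it suffices that |t + 2| < ε/8.
Take δ = ε/8. If 0 < |t + 2| < δ then |(-8t + 11) − 27| = 8|t + 2| < 8·(ε/8) = ε.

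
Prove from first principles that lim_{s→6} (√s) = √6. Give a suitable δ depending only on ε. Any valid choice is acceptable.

Let ε > 0 be given. We want δ > 0 such that 0 < |s − 6| < δ implies |√s − √6| < ε.
Multiplying by the conjugate, |√s − √6| = |s − 6|/(√s + √6).
Restrict δ ≤ 6 so that |s − 6| < 6 forces s > 0, and then √s + √6 > √6.
Hence |√s − √6| < |s − 6|/√6, which is < ε once |s − 6| < √6·ε.
Take δ = min(6, √6·ε). If 0 < |s − 6| < δ then s > 0 and |√s − √6| < |s − 6|/√6 < ε.

δ = min(6, √6·ε)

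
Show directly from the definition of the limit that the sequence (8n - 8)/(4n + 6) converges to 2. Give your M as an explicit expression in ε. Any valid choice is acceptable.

Suppose ε > 0. For n ≥ 1, |(8n - 8)/(4n + 6) − 2| = |-80|/(4(4n + 6)) = 80/(4(4n + 6)).
Since 4n + 6 ≥ 4n for n ≥ 1, this is ≤ 80/(4·4n) = 5/n.
So |(8n - 8)/(4n + 6) − 2| < ε whenever n > 5/ε.
Take M = 5/ε. If n > M then |(8n - 8)/(4n + 6) − 2| ≤ 5/n < ε.

M = 5/ε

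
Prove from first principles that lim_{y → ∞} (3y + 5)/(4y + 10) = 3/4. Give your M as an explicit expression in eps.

Let eps > 0 be given. We seek M > 0 such that y > M implies |(3y + 5)/(4y + 10) − (3/4)| < eps.
(3y + 5)/(4y + 10) − (3/4) = (4(3y + 5) − 3(4y + 10)) / (4(4y + 10)) = -10/(4(4y + 10)).
For y > 0 we have 4y + 10 > 4y, so |(3y + 5)/(4y + 10) − (3/4)| = 10/(4(4y + 10)) < 10/(4·4y) = (5/8)/y.
Thus |(3y + 5)/(4y + 10) − (3/4)| < eps whenever y > (5/8)/eps.
Take M = (5/8)/eps. If y > M then |(3y + 5)/(4y + 10) − (3/4)| < (5/8)/y < eps.

M = (5/8)/eps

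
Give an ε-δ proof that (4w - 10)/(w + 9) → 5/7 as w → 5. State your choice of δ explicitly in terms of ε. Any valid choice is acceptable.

Suppose ε > 0. We want δ > 0 with 0 < |w − 5| < δ ⇒ |(4w - 10)/(w + 9) − (5/7)| < ε.
Combining over a common denominator, (4w - 10)/(w + 9) − (5/7) = [(4w - 10)·14 − 10·(w + 9)] / [14·(w + 9)] = 46(w − 5) / (14(w + 9)).
So |(4w - 10)/(w + 9) − (5/7)| = 46|w − 5| / (14·|w + 9|).
Require δ ≤ 7, so |w + 9| ≥ |14| − |w − 5| > 14 − 7 = 7.
Hence |(4w - 10)/(w + 9) − (5/7)| < 46|w − 5|/(14·7) = (23/49)|w − 5|, which is < ε once |w − 5| < (49/23)ε.
Take δ = min(7, (49/23)ε). Then 0 < |w − 5| < δ forces both bounds, so |(4w - 10)/(w + 9) − (5/7)| < ε.

δ = min(7, (49/23)ε)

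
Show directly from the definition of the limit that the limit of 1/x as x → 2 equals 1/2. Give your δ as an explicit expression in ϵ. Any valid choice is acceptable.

Suppose ϵ > 0. We seek δ > 0 such that 0 < |x − 2| < δ implies |1/x − (1/2)| < ϵ.
|1/x − (1/2)| = |2 − x|/(2·|x|) = |x − 2|/(2|x|).
Require δ ≤ 1 so that |x| > 2 − 1 = 1, hence 2|x| > 2.
Then |1/x − (1/2)| < |x − 2|/2, which is < ϵ when |x − 2| < 2ϵ.
Take δ = min(1, 2ϵ). Then 0 < |x − 2| < δ gives both |x − 2| < 1 and |x − 2| < 2ϵ, so |1/x − (1/2)| < ϵ.

δ = min(1, 2ϵ)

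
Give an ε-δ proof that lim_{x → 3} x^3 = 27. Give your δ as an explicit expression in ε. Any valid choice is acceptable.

Let ε > 0 be given. We seek δ > 0 with 0 < |x − 3| < δ ⇒ |x^3 − 27| < ε.
Factor: x^3 − 27 = (x − 3)(x^2 + 3x + 9), so |x^3 − 27| = |x − 3|·|x^2 + 3x + 9|.
Restrict δ ≤ 1. Then |x − 3| < 1 gives |x| < 4, so by the triangle inequality |x^2 + 3x + 9| ≤ 4^2 + 3·4 + 9 = 37.
Hence |x^3 − 27| ≤ 37|x − 3|, which is < ε once |x − 3| < ε/37.
Take δ = min(1, ε/37). If 0 < |x − 3| < δ then both bounds hold and |x^3 − 27| ≤ 37|x − 3| < 37·(ε/37) = ε.

δ = min(1, ε/37)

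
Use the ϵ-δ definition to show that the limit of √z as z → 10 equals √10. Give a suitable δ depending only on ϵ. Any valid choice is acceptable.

δ = min(10, √10·ϵ)

Fix ϵ > 0. We want δ > 0 such that 0 < |z − 10| < δ implies |√z − √10| < ϵ.
Multiplying by the conjugate, |√z − √10| = |z − 10|/(√z + √10).
Restrict δ ≤ 10 so that |z − 10| < 10 forces z > 0, and then √z + √10 > √10.
Hence |√z − √10| < |z − 10|/√10, which is < ϵ once |z − 10| < √10·ϵ.
Take δ = min(10, √10·ϵ). If 0 < |z − 10| < δ then z > 0 and |√z − √10| < |z − 10|/√10 < ϵ.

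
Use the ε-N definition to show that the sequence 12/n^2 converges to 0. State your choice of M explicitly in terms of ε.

M = (12/ε)^{1/2}

Let ε > 0 be given. For n ≥ 1, |12/n^2 − 0| = 12/n^2.
12/n^2 < ε ⇔ n^2 > 12/ε ⇔ n > (12/ε)^{1/2}.
Take M = (12/ε)^{1/2}. Then n > M implies 12/n^2 < ε.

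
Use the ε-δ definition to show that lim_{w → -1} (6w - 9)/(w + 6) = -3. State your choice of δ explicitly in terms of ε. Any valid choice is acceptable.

Let ε > 0 be given. We want δ > 0 with 0 < |w + 1| < δ ⇒ |(6w - 9)/(w + 6) + 3| < ε.
Combining over a common denominator, (6w - 9)/(w + 6) + 3 = [(6w - 9)·5 − (-15)·(w + 6)] / [5·(w + 6)] = 45(w + 1) / (5(w + 6)).
So |(6w - 9)/(w + 6) + 3| = 45|w + 1| / (5·|w + 6|).
Restrict δ ≤ 5/2. Then |w + 1| < 5/2 gives |w + 6| = |(w + 1) + 5| ≥ 5 − 5/2 = 5/2.
Hence |(6w - 9)/(w + 6) + 3| < 45|w + 1|/(5·(5/2)) = (18/5)|w + 1|, which is < ε once |w + 1| < (5/18)ε.
Take δ = min(5/2, (5/18)ε). Then 0 < |w + 1| < δ forces both bounds, so |(6w - 9)/(w + 6) + 3| < ε.

δ = min(5/2, (5/18)ε)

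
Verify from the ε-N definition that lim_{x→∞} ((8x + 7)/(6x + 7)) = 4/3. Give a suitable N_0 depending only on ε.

Suppose ε > 0. We seek N_0 > 0 such that x > N_0 implies |(8x + 7)/(6x + 7) − (4/3)| < ε.
(8x + 7)/(6x + 7) − (4/3) = (6(8x + 7) − 8(6x + 7)) / (6(6x + 7)) = -14/(6(6x + 7)).
For x > 0 we have 6x + 7 > 6x, so |(8x + 7)/(6x + 7) − (4/3)| = 14/(6(6x + 7)) < 14/(6·6x) = (7/18)/x.
Thus |(8x + 7)/(6x + 7) − (4/3)| < ε whenever x > (7/18)/ε.
Take N_0 = (7/18)/ε. If x > N_0 then |(8x + 7)/(6x + 7) − (4/3)| < (7/18)/x < ε.

N_0 = (7/18)/ε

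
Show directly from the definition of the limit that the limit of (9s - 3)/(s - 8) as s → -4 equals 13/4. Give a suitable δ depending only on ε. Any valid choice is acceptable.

δ = min(6, (24/23)ε)

Fix ε > 0. We want δ > 0 with 0 < |s + 4| < δ ⇒ |(9s - 3)/(s - 8) − (13/4)| < ε.
Combining over a common denominator, (9s - 3)/(s - 8) − (13/4) = [(9s - 3)·(-12) − (-39)·(s - 8)] / [(-12)·(s - 8)] = -69(s + 4) / ((-12)(s - 8)).
So |(9s - 3)/(s - 8) − (13/4)| = 69|s + 4| / (12·|s − 8|).
Require δ ≤ 6, so |s − 8| ≥ |-12| − |s + 4| > 12 − 6 = 6.
Hence |(9s - 3)/(s - 8) − (13/4)| < 69|s + 4|/(12·6) = (23/24)|s + 4|, which is < ε once |s + 4| < (24/23)ε.
Take δ = min(6, (24/23)ε). Then 0 < |s + 4| < δ forces both bounds, so |(9s - 3)/(s - 8) − (13/4)| < ε.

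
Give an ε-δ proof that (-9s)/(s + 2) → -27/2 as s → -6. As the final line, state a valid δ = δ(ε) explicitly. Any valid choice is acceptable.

Suppose ε > 0. We want δ > 0 with 0 < |s + 6| < δ ⇒ |(-9s)/(s + 2) + 27/2| < ε.
Combining over a common denominator, (-9s)/(s + 2) + 27/2 = [(-9s)·(-4) − 54·(s + 2)] / [(-4)·(s + 2)] = -18(s + 6) / ((-4)(s + 2)).
So |(-9s)/(s + 2) + 27/2| = 18|s + 6| / (4·|s + 2|).
Restrict δ ≤ 2. Then |s + 6| < 2 gives |s + 2| = |(s + 6) + (-4)| ≥ 4 − 2 = 2.
Hence |(-9s)/(s + 2) + 27/2| < 18|s + 6|/(4·2) = (9/4)|s + 6|, which is < ε once |s + 6| < (4/9)ε.
Take δ = min(2, (4/9)ε). Then 0 < |s + 6| < δ forces both bounds, so |(-9s)/(s + 2) + 27/2| < ε.

δ = min(2, (4/9)ε)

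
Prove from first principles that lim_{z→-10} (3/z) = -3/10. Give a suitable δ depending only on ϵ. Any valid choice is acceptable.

δ = min(5, (50/3)ϵ)

Fix ϵ > 0. We seek δ > 0 such that 0 < |z + 10| < δ implies |3/z + 3/10| < ϵ.
|3/z + 3/10| = 3·|-10 − z|/(10·|z|) = 3|z + 10|/(10|z|).
Require δ ≤ 5 so that |z| > 10 − 5 = 5, hence 10|z| > 50.
Then |3/z + 3/10| < 3|z + 10|/50, which is < ϵ when |z + 10| < (50/3)ϵ.
Take δ = min(5, (50/3)ϵ). Then 0 < |z + 10| < δ gives both |z + 10| < 5 and |z + 10| < (50/3)ϵ, so |3/z + 3/10| < ϵ.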